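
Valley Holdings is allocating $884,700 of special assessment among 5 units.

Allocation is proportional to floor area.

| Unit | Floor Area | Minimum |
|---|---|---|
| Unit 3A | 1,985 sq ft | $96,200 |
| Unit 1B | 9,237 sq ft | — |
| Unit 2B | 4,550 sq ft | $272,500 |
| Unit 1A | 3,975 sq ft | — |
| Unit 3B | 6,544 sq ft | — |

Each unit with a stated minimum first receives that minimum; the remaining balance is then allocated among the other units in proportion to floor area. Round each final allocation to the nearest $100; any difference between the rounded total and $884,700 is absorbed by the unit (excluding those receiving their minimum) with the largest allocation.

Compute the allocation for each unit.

Unit 3A: $96,200 · Unit 1B: $241,300 · Unit 2B: $272,500 · Unit 1A: $103,800 · Unit 3B: $170,900

Guaranteed amounts: Unit 3A $96,200; Unit 2B $272,500. Remaining pool $516,000.
Remaining pool split over remaining floor area 19,756: Unit 1B 241,257.95 → $241,300; Unit 1A 103,821.62 → $103,800; Unit 3B 170,920.43 → $170,900.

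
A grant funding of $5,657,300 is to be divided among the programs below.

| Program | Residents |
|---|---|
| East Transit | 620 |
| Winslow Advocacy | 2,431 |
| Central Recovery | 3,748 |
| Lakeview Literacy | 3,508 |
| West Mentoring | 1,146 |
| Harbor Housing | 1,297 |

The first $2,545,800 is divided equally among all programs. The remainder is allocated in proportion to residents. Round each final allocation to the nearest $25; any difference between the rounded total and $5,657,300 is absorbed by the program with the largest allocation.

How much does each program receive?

First tranche $2,545,800 split equally: $424,300 each.
Remainder $3,111,500 by residents (total 12,750): East Transit 151,304.31 → $151,300; Winslow Advocacy 593,259.33 → $593,250; Central Recovery 914,658.98 → $914,650; Lakeview Literacy 856,089.57 → $856,100; West Mentoring 279,668.94 → $279,675; Harbor Housing 316,518.86 → $316,525.
Totals: East Transit $424,300 + $151,300 = $575,600; Winslow Advocacy $424,300 + $593,250 = $1,017,550; Central Recovery $424,300 + $914,650 = $1,338,950; Lakeview Literacy $424,300 + $856,100 = $1,280,400; West Mentoring $424,300 + $279,675 = $703,975; Harbor Housing $424,300 + $316,525 = $740,825.

East Transit: $575,600 | Winslow Advocacy: $1,017,550 | Central Recovery: $1,338,950 | Lakeview Literacy: $1,280,400 | West Mentoring: $703,975 | Harbor Housing: $740,825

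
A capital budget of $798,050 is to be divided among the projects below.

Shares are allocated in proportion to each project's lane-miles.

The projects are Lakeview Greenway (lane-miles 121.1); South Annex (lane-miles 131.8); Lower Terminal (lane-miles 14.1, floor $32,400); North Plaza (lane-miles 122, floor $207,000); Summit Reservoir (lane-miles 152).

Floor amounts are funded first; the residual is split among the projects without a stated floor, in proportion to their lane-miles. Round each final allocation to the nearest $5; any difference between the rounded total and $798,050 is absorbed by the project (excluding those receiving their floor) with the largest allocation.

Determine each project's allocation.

Guaranteed amounts: Lower Terminal $32,400; North Plaza $207,000. Remaining pool $558,650.
Remaining pool split over remaining lane-miles 404.9: Lakeview Greenway 167,084.50 → $167,085; South Annex 181,847.54 → $181,850; Summit Reservoir 209,717.96 → $209,720.
Rounding difference −$5 applied to Summit Reservoir → $209,715.

Lakeview Greenway: $167,085 · South Annex: $181,850 · Lower Terminal: $32,400 · North Plaza: $207,000 · Summit Reservoir: $209,715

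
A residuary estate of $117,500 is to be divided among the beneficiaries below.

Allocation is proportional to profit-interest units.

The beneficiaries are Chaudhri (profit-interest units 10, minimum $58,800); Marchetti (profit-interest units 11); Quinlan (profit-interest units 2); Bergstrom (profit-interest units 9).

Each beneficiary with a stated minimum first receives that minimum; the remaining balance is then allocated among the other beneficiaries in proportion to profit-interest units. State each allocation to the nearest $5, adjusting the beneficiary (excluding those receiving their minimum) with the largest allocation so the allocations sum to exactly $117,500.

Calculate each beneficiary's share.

Chaudhri: $58,800; Marchetti: $29,350; Quinlan: $5,335; Bergstrom: $24,015

Fund the minimums — Chaudhri $58,800. Balance $58,700.
Balance split over remaining profit-interest units 22: Marchetti 29,350.00 → $29,350; Quinlan 5,336.36 → $5,335; Bergstrom 24,013.64 → $24,015.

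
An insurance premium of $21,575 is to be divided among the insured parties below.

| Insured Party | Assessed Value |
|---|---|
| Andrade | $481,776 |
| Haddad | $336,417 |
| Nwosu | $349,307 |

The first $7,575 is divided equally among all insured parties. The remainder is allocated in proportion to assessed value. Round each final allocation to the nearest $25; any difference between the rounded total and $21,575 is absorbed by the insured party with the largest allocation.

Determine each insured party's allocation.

Andrade: $8,300 · Haddad: $6,550 · Nwosu: $6,725

$7,575 shared equally gives $2,525 per insured party.
Remainder $14,000 by assessed value (total 1,167,500): Andrade 5,777.19 → $5,775; Haddad 4,034.12 → $4,025; Nwosu 4,188.69 → $4,200.
Totals: Andrade $2,525 + $5,775 = $8,300; Haddad $2,525 + $4,025 = $6,550; Nwosu $2,525 + $4,200 = $6,725.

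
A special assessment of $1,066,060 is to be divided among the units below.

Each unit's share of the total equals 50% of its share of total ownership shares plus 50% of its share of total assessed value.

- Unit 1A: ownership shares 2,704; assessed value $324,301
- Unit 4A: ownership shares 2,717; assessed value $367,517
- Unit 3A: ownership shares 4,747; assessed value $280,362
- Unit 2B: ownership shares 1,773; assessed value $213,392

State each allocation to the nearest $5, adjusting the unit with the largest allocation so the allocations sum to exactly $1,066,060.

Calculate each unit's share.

Totals — ownership shares 11,941, assessed value 1,185,572.
Blended shares (50% ownership shares + 50% assessed value): Unit 1A 0.2500; Unit 4A 0.2688; Unit 3A 0.3170; Unit 2B 0.1642.
Unrounded shares: Unit 1A 266,507.74; Unit 4A 286,517.84; Unit 3A 337,949.63; Unit 2B 175,084.78.
After rounding ($5): Unit 1A $266,510; Unit 4A $286,520; Unit 3A $337,950; Unit 2B $175,085. Sum = $1,066,065.
Difference $1,066,060 − $1,066,065 = −$5 applied to largest allocation (Unit 3A): Unit 3A becomes $337,945.

Unit 1A: $266,510 | Unit 4A: $286,520 | Unit 3A: $337,945 | Unit 2B: $175,085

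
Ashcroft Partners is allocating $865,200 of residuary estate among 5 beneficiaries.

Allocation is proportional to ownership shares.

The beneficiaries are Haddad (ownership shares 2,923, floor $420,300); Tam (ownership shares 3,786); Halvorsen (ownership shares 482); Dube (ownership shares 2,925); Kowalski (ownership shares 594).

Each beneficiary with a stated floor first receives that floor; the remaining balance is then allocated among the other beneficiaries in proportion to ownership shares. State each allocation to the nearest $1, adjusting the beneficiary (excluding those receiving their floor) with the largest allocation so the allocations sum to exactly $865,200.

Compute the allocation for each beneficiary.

Haddad: $420,300 | Tam: $216,309 | Halvorsen: $27,538 | Dube: $167,116 | Kowalski: $33,937

Minimums first: Haddad $420,300. Balance $444,900.
Balance split over remaining ownership shares 7,787: Tam 216,308.13 → $216,308; Halvorsen 27,538.44 → $27,538; Dube 167,116.03 → $167,116; Kowalski 33,937.41 → $33,937.
Rounding difference +$1 applied to Tam → $216,309.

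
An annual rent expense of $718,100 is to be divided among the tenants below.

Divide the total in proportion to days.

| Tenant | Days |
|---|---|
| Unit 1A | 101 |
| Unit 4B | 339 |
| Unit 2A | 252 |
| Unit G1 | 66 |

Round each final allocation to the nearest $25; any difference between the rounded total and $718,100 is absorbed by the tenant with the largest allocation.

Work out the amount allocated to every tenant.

Sum of days: 758.
Unrounded shares: Unit 1A 101/758 × $718,100 = 95,683.51; Unit 4B 339/758 × $718,100 = 321,155.54; Unit 2A 252/758 × $718,100 = 238,735.09; Unit G1 66/758 × $718,100 = 62,525.86.
Rounded to nearest $25: Unit 1A $95,675; Unit 4B $321,150; Unit 2A $238,725; Unit G1 $62,525. Sum = $718,075.
Difference $718,100 − $718,075 = +$25 applied to largest allocation (Unit 4B): Unit 4B becomes $321,175.

Unit 1A: $95,675 | Unit 4B: $321,175 | Unit 2A: $238,725 | Unit G1: $62,525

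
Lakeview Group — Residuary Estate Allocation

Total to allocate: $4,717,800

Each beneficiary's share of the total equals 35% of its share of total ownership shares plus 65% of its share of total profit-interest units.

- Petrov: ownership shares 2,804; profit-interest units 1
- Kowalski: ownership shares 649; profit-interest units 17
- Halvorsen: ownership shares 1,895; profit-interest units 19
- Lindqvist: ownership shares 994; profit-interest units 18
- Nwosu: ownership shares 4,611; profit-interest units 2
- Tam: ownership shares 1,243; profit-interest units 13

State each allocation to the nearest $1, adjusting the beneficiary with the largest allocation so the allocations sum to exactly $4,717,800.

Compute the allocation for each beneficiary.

Petrov: $423,445 | Kowalski: $832,607 | Halvorsen: $1,088,921 | Lindqvist: $923,125 | Nwosu: $711,905 | Tam: $737,797

Ownership shares total 12,196; profit-interest units total 70.
Composite weights (35% ownership shares + 65% profit-interest units): Petrov 0.0898; Kowalski 0.1765; Halvorsen 0.2308; Lindqvist 0.1957; Nwosu 0.1509; Tam 0.1564.
Pro-rata amounts: Petrov 423,444.82; Kowalski 832,607.26; Halvorsen 1,088,920.87; Lindqvist 923,125.34; Nwosu 711,904.70; Tam 737,797.01.
Rounded to nearest $1: Petrov $423,445; Kowalski $832,607; Halvorsen $1,088,921; Lindqvist $923,125; Nwosu $711,905; Tam $737,797. Sum = $4,717,800.
No rounding difference to absorb.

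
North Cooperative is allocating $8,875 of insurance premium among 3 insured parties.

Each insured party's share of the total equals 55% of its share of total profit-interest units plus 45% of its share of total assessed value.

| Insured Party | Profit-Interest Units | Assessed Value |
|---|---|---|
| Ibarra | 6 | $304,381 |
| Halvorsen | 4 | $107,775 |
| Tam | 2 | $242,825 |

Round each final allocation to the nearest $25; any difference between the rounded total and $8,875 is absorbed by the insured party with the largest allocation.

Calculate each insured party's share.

Ibarra: $4,300; Halvorsen: $2,275; Tam: $2,300

Totals — profit-interest units 12, assessed value 654,981.
Composite weights (55% profit-interest units + 45% assessed value): Ibarra 0.4841; Halvorsen 0.2574; Tam 0.2585.
Pro-rata amounts: Ibarra 4,296.59; Halvorsen 2,284.24; Tam 2,294.17.
Rounded to nearest $25: Ibarra $4,300; Halvorsen $2,275; Tam $2,300. Sum = $8,875.
Sum already equals the total — no adjustment.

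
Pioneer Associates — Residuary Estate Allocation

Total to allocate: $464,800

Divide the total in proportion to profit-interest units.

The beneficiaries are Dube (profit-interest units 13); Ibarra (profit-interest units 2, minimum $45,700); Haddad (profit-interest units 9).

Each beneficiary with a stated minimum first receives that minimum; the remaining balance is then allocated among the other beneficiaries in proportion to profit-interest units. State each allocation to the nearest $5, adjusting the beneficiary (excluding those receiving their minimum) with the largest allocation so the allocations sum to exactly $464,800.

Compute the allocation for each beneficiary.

Dube: $247,650 | Ibarra: $45,700 | Haddad: $171,450

Guaranteed amounts: Ibarra $45,700. Remaining pool $419,100.
Remaining pool split over remaining profit-interest units 22: Dube 247,650.00 → $247,650; Haddad 171,450.00 → $171,450.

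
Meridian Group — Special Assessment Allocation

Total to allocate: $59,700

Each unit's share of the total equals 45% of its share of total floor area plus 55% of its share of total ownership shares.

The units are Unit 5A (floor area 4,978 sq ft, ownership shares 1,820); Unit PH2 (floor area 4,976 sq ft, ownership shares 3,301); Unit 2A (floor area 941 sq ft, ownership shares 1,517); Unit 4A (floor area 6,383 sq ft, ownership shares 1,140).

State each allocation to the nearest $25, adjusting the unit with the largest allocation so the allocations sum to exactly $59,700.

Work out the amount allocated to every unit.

Floor area total 17,278; ownership shares total 7,778.
Blended shares (45% floor area + 55% ownership shares): Unit 5A 0.2583; Unit PH2 0.3630; Unit 2A 0.1318; Unit 4A 0.2469.
Proportional shares: Unit 5A 15,423.30; Unit PH2 21,672.27; Unit 2A 7,867.18; Unit 4A 14,737.25.
After rounding ($25): Unit 5A $15,425; Unit PH2 $21,675; Unit 2A $7,875; Unit 4A $14,725. Sum = $59,700.
No rounding difference to absorb.

Unit 5A: $15,425 | Unit PH2: $21,675 | Unit 2A: $7,875 | Unit 4A: $14,725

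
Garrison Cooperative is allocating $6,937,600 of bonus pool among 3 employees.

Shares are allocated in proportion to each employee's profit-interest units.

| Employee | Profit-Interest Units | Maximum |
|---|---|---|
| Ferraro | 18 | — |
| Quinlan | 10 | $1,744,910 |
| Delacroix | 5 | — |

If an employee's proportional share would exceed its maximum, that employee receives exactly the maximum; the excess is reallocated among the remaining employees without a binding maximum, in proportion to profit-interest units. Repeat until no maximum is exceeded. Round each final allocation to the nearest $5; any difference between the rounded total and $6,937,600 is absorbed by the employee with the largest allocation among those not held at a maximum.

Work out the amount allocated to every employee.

Total profit-interest units = 33.
Proportional shares (ignoring caps): Ferraro 3,784,145.45; Quinlan 2,102,303.03; Delacroix 1,051,151.52.
Capped: Quinlan ($1,744,910); balance $5,192,690 reallocated over remaining profit-interest units 23.
Remaining shares: Ferraro 4,063,844.35 → $4,063,845; Delacroix 1,128,845.65 → $1,128,845.

Ferraro: $4,063,845; Quinlan: $1,744,910; Delacroix: $1,128,845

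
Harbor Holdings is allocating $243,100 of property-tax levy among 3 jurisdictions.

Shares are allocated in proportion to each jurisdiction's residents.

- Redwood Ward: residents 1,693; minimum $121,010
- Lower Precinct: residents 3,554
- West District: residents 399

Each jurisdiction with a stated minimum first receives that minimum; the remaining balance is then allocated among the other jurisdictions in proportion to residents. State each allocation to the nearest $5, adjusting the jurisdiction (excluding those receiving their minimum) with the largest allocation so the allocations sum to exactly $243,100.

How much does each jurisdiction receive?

Redwood Ward: $121,010; Lower Precinct: $109,765; West District: $12,325

Fund the minimums — Redwood Ward $121,010. Balance $122,090.
Balance split over remaining residents 3,953: Lower Precinct 109,766.72 → $109,765; West District 12,323.28 → $12,325.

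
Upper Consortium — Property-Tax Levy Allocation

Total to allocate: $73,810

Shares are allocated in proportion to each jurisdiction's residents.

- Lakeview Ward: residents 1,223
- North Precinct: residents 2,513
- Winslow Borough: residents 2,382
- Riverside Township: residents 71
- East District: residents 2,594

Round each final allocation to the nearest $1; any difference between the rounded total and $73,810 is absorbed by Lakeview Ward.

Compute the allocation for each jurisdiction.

Lakeview Ward: $10,277; North Precinct: $21,119; Winslow Borough: $20,018; Riverside Township: $597; East District: $21,799

Total residents = 8,783.
Proportional shares: Lakeview Ward 1,223/8,783 × $73,810 = 10,277.77; North Precinct 2,513/8,783 × $73,810 = 21,118.58; Winslow Borough 2,382/8,783 × $73,810 = 20,017.70; Riverside Township 71/8,783 × $73,810 = 596.67; East District 2,594/8,783 × $73,810 = 21,799.29.
Rounded to nearest $1: Lakeview Ward $10,278; North Precinct $21,119; Winslow Borough $20,018; Riverside Township $597; East District $21,799. Sum = $73,811.
Difference $73,810 − $73,811 = −$1 applied to Lakeview Ward: Lakeview Ward becomes $10,277.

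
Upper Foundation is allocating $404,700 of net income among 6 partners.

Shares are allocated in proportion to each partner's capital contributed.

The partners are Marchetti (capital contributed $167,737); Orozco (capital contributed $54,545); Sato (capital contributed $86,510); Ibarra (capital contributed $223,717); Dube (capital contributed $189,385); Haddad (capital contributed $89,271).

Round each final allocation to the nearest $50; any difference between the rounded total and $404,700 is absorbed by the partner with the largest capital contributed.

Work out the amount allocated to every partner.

Marchetti: $83,700 | Orozco: $27,200 | Sato: $43,150 | Ibarra: $111,600 | Dube: $94,500 | Haddad: $44,550

Combined capital contributed = 167,737 + 54,545 + 86,510 + 223,717 + 189,385 + 89,271 = 811,165.
Proportional shares: Marchetti 83,686.01; Orozco 27,213.16; Sato 43,160.88; Ibarra 111,615.11; Dube 94,486.46; Haddad 44,538.38.
Rounded to nearest $50: Marchetti $83,700; Orozco $27,200; Sato $43,150; Ibarra $111,600; Dube $94,500; Haddad $44,550. Sum = $404,700.
No rounding difference to absorb.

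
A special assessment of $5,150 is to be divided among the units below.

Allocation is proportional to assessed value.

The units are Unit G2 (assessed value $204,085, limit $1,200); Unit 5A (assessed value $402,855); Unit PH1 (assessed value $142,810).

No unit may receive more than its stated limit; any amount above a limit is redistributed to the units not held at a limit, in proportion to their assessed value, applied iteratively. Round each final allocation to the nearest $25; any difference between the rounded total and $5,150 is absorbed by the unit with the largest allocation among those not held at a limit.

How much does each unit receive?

Unit G2: $1,200; Unit 5A: $2,925; Unit PH1: $1,025

Total assessed value = 749,750.
Pro-rata shares before constraints: Unit G2 1,401.85; Unit 5A 2,767.19; Unit PH1 980.96.
Capped: Unit G2 ($1,200); remaining pool $3,950 reallocated over remaining assessed value 545,665.
Shares after redistribution: Unit 5A 2,916.22 → $2,925; Unit PH1 1,033.78 → $1,025.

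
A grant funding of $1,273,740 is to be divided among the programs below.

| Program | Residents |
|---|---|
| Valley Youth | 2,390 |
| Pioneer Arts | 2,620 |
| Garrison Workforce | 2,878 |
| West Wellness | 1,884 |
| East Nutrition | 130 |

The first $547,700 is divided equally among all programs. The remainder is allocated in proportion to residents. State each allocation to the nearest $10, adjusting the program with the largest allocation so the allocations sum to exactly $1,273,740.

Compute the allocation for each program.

Valley Youth: $284,780 · Pioneer Arts: $301,650 · Garrison Workforce: $320,560 · West Wellness: $247,680 · East Nutrition: $119,070

Equal tier: $547,700 ÷ 5 = $109,540 apiece.
Remainder $726,040 by residents (total 9,902): Valley Youth 175,240.92 → $175,240; Pioneer Arts 192,105.11 → $192,110; Garrison Workforce 211,022.33 → $211,020; West Wellness 138,139.71 → $138,140; East Nutrition 9,531.93 → $9,530.
Totals: Valley Youth $109,540 + $175,240 = $284,780; Pioneer Arts $109,540 + $192,110 = $301,650; Garrison Workforce $109,540 + $211,020 = $320,560; West Wellness $109,540 + $138,140 = $247,680; East Nutrition $109,540 + $9,530 = $119,070.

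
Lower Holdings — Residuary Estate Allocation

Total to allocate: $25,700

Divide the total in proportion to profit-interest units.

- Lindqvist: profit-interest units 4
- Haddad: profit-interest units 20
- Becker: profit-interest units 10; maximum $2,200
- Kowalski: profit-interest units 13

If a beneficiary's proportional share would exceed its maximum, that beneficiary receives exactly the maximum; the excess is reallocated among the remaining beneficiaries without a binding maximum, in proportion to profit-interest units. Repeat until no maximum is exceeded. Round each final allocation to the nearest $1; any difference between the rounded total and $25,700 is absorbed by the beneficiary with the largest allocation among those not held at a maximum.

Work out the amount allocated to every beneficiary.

Combined profit-interest units = 47.
Pro-rata shares before constraints: Lindqvist 2,187.23; Haddad 10,936.17; Becker 5,468.09; Kowalski 7,108.51.
Capped: Becker ($2,200); balance $23,500 reallocated over remaining profit-interest units 37.
Redistributed shares: Lindqvist 2,540.54 → $2,541; Haddad 12,702.70 → $12,703; Kowalski 8,256.76 → $8,257.
Rounding difference −$1 applied to Haddad → $12,702.

Lindqvist: $2,541 | Haddad: $12,702 | Becker: $2,200 | Kowalski: $8,257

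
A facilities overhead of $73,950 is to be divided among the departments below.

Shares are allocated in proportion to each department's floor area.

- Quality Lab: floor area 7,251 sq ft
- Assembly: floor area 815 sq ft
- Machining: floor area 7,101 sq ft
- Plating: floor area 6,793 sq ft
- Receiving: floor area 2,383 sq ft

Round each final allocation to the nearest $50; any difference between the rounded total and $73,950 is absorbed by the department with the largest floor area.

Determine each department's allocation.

Quality Lab: $22,000 | Assembly: $2,500 | Machining: $21,550 | Plating: $20,650 | Receiving: $7,250

Floor area total: 7,251 + 815 + 7,101 + 6,793 + 2,383 = 24,343.
Unrounded shares: Quality Lab 22,027.34; Assembly 2,475.83; Machining 21,571.66; Plating 20,636.01; Receiving 7,239.16.
At nearest $50: Quality Lab $22,050; Assembly $2,500; Machining $21,550; Plating $20,650; Receiving $7,250. Sum = $74,000.
Difference $73,950 − $74,000 = −$50 applied to largest floor area (Quality Lab): Quality Lab becomes $22,000.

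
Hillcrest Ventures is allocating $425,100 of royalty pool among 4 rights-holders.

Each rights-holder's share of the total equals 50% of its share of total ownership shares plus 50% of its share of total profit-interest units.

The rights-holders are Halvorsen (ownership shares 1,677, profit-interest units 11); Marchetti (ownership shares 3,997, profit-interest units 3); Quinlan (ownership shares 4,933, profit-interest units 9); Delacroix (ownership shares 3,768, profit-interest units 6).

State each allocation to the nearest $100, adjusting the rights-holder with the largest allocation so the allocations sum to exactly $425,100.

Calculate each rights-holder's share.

Totals — ownership shares 14,375, profit-interest units 29.
Composite weights (50% ownership shares + 50% profit-interest units): Halvorsen 0.2480; Marchetti 0.1908; Quinlan 0.3268; Delacroix 0.2345.
Pro-rata amounts: Halvorsen 105,418.68; Marchetti 81,087.92; Quinlan 138,903.56; Delacroix 99,689.84.
Rounded to nearest $100: Halvorsen $105,400; Marchetti $81,100; Quinlan $138,900; Delacroix $99,700. Sum = $425,100.
Sum already equals the total — no adjustment.

Halvorsen: $105,400; Marchetti: $81,100; Quinlan: $138,900; Delacroix: $99,700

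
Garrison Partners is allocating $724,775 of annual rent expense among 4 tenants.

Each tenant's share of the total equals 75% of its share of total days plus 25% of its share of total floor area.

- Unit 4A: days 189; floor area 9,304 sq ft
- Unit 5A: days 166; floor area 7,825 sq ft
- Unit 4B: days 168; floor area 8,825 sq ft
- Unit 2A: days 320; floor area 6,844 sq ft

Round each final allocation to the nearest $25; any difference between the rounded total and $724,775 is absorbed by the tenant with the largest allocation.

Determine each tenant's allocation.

Unit 4A: $173,275 · Unit 5A: $150,275 · Unit 4B: $157,075 · Unit 2A: $244,150

Days total 843; floor area total 32,798.
Composite weights (75% days + 25% floor area): Unit 4A 0.2391; Unit 5A 0.2073; Unit 4B 0.2167; Unit 2A 0.3369.
Proportional shares: Unit 4A 173,270.82; Unit 5A 150,269.22; Unit 4B 157,083.39; Unit 2A 244,151.57.
Rounded to nearest $25: Unit 4A $173,275; Unit 5A $150,275; Unit 4B $157,075; Unit 2A $244,150. Sum = $724,775.
No rounding difference to absorb.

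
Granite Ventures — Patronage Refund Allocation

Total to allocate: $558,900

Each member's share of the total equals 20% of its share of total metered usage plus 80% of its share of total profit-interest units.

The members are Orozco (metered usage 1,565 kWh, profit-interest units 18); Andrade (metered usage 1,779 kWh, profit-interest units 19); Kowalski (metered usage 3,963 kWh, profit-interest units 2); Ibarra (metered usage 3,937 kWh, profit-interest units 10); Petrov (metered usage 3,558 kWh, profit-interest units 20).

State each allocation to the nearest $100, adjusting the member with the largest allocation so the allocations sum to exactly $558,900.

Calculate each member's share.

Orozco: $128,500 | Andrade: $136,600 | Kowalski: $42,900 | Ibarra: $94,500 | Petrov: $156,400

Metered usage total 14,802; profit-interest units total 69.
Composite weights (20% metered usage + 80% profit-interest units): Orozco 0.2298; Andrade 0.2443; Kowalski 0.0767; Ibarra 0.1691; Petrov 0.2800.
Pro-rata amounts: Orozco 128,458.38; Andrade 136,554.44; Kowalski 42,887.32; Ibarra 94,530.97; Petrov 156,468.89.
Rounded to nearest $100: Orozco $128,500; Andrade $136,600; Kowalski $42,900; Ibarra $94,500; Petrov $156,500. Sum = $559,000.
Difference $558,900 − $559,000 = −$100 applied to largest allocation (Petrov): Petrov becomes $156,400.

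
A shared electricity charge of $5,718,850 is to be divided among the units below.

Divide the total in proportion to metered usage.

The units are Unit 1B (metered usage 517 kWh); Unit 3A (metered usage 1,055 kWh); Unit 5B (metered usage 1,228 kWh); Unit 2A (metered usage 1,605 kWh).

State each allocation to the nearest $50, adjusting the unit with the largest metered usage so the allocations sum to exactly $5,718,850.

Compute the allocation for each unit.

Unit 1B: $671,200; Unit 3A: $1,369,650; Unit 5B: $1,594,250; Unit 2A: $2,083,750

Sum of metered usage: 4,405.
Unrounded shares: Unit 1B 517/4,405 × $5,718,850 = 671,202.15; Unit 3A 1,055/4,405 × $5,718,850 = 1,369,667.82; Unit 5B 1,228/4,405 × $5,718,850 = 1,594,267.38; Unit 2A 1,605/4,405 × $5,718,850 = 2,083,712.66.
Rounded to nearest $50: Unit 1B $671,200; Unit 3A $1,369,650; Unit 5B $1,594,250; Unit 2A $2,083,700. Sum = $5,718,800.
Difference $5,718,850 − $5,718,800 = +$50 applied to largest metered usage (Unit 2A): Unit 2A becomes $2,083,750.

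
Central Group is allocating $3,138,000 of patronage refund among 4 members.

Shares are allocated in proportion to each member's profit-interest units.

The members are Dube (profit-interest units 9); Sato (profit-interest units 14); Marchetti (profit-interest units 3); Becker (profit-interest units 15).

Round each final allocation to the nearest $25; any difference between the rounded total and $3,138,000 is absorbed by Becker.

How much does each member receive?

Sum of profit-interest units: 41.
Raw shares: Dube 9/41 × $3,138,000 = 688,829.27; Sato 14/41 × $3,138,000 = 1,071,512.20; Marchetti 3/41 × $3,138,000 = 229,609.76; Becker 15/41 × $3,138,000 = 1,148,048.78.
After rounding ($25): Dube $688,825; Sato $1,071,500; Marchetti $229,600; Becker $1,148,050. Sum = $3,137,975.
Difference $3,138,000 − $3,137,975 = +$25 applied to Becker: Becker becomes $1,148,075.

Dube: $688,825 | Sato: $1,071,500 | Marchetti: $229,600 | Becker: $1,148,075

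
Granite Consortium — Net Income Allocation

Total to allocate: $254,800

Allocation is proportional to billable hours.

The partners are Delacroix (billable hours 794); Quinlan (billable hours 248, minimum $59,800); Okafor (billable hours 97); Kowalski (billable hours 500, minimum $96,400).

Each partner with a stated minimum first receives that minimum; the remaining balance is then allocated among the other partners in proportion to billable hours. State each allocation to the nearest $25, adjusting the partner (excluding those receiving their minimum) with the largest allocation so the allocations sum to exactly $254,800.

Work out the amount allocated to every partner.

Fund the minimums — Quinlan $59,800; Kowalski $96,400. Remaining pool $98,600.
Remaining pool split over remaining billable hours 891: Delacroix 87,865.77 → $87,875; Okafor 10,734.23 → $10,725.

Delacroix: $87,875 | Quinlan: $59,800 | Okafor: $10,725 | Kowalski: $96,400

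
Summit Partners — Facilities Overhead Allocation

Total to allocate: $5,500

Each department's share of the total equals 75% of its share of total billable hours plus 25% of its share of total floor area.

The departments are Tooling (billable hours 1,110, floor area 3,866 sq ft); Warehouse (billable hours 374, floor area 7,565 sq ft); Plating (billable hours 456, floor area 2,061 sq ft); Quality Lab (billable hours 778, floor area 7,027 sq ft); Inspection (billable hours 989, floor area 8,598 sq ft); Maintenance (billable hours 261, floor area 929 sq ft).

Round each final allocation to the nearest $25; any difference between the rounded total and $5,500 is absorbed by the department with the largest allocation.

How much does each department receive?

Tooling: $1,325 | Warehouse: $725 | Plating: $575 | Quality Lab: $1,125 | Inspection: $1,425 | Maintenance: $325

Totals — billable hours 3,968, floor area 30,046.
Combined weights (75% billable hours + 25% floor area): Tooling 0.2420; Warehouse 0.1336; Plating 0.1033; Quality Lab 0.2055; Inspection 0.2585; Maintenance 0.0571.
Raw shares: Tooling 1,330.84; Warehouse 735.00; Plating 568.36; Quality Lab 1,130.36; Inspection 1,421.60; Maintenance 313.84.
Rounded to nearest $25: Tooling $1,325; Warehouse $725; Plating $575; Quality Lab $1,125; Inspection $1,425; Maintenance $325. Sum = $5,500.
Sum already equals the total — no adjustment.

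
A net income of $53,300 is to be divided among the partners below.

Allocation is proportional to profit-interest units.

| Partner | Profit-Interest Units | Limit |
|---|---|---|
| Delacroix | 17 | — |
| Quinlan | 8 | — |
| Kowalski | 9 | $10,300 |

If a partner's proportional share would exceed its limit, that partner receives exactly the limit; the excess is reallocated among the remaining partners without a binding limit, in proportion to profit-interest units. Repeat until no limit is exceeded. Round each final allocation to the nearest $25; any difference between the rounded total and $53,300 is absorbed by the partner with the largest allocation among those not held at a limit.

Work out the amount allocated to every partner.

Delacroix: $29,250 · Quinlan: $13,750 · Kowalski: $10,300

Total profit-interest units = 34.
Unconstrained shares: Delacroix 26,650.00; Quinlan 12,541.18; Kowalski 14,108.82.
Capped: Kowalski ($10,300); residual $43,000 reallocated over remaining profit-interest units 25.
Shares after redistribution: Delacroix 29,240.00 → $29,250; Quinlan 13,760.00 → $13,750.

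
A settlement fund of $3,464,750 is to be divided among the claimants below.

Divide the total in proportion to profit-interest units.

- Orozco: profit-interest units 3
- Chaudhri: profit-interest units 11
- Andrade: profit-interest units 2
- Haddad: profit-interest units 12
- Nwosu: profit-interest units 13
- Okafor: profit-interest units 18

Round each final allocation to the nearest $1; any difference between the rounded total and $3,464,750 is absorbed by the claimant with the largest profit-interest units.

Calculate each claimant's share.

Orozco: $176,174; Chaudhri: $645,970; Andrade: $117,449; Haddad: $704,695; Nwosu: $763,419; Okafor: $1,057,043

Profit-interest units total: 59.
Pro-rata amounts: Orozco 3/59 × $3,464,750 = 176,173.73; Chaudhri 11/59 × $3,464,750 = 645,970.34; Andrade 2/59 × $3,464,750 = 117,449.15; Haddad 12/59 × $3,464,750 = 704,694.92; Nwosu 13/59 × $3,464,750 = 763,419.49; Okafor 18/59 × $3,464,750 = 1,057,042.37.
After rounding ($1): Orozco $176,174; Chaudhri $645,970; Andrade $117,449; Haddad $704,695; Nwosu $763,419; Okafor $1,057,042. Sum = $3,464,749.
Difference $3,464,750 − $3,464,749 = +$1 applied to largest profit-interest units (Okafor): Okafor becomes $1,057,043.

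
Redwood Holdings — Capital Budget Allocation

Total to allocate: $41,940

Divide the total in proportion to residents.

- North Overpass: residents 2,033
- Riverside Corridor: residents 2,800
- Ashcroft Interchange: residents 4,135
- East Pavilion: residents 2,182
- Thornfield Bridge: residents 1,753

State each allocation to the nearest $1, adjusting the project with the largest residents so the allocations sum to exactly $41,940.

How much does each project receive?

Sum of residents: 12,903.
Raw shares: North Overpass 2,033/12,903 × $41,940 = 6,608.08; Riverside Corridor 2,800/12,903 × $41,940 = 9,101.14; Ashcroft Interchange 4,135/12,903 × $41,940 = 13,440.43; East Pavilion 2,182/12,903 × $41,940 = 7,092.39; Thornfield Bridge 1,753/12,903 × $41,940 = 5,697.96.
After rounding ($1): North Overpass $6,608; Riverside Corridor $9,101; Ashcroft Interchange $13,440; East Pavilion $7,092; Thornfield Bridge $5,698. Sum = $41,939.
Difference $41,940 − $41,939 = +$1 applied to largest residents (Ashcroft Interchange): Ashcroft Interchange becomes $13,441.

North Overpass: $6,608 | Riverside Corridor: $9,101 | Ashcroft Interchange: $13,441 | East Pavilion: $7,092 | Thornfield Bridge: $5,698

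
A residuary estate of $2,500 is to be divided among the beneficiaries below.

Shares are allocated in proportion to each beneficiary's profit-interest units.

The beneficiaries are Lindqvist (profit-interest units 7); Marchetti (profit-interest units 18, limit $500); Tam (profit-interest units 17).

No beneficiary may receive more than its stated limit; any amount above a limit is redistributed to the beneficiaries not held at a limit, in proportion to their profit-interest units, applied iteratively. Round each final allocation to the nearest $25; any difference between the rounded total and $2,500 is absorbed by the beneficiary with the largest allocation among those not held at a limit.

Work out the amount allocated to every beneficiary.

Profit-interest units total: 42.
Unconstrained shares: Lindqvist 416.67; Marchetti 1,071.43; Tam 1,011.90.
Capped: Marchetti ($500); residual $2,000 reallocated over remaining profit-interest units 24.
Remaining shares: Lindqvist 583.33 → $575; Tam 1,416.67 → $1,425.

Lindqvist: $575 · Marchetti: $500 · Tam: $1,425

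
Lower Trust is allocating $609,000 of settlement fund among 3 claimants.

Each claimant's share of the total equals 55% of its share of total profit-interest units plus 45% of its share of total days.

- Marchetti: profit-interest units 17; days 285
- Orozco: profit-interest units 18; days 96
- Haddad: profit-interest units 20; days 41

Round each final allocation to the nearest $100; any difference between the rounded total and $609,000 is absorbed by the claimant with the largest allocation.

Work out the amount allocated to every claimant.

Totals — profit-interest units 55, days 422.
Combined weights (55% profit-interest units + 45% days): Marchetti 0.4739; Orozco 0.2824; Haddad 0.2437.
Proportional shares: Marchetti 288,611.16; Orozco 171,963.13; Haddad 148,425.71.
After rounding ($100): Marchetti $288,600; Orozco $172,000; Haddad $148,400. Sum = $609,000.
Sum already equals the total — no adjustment.

Marchetti: $288,600 | Orozco: $172,000 | Haddad: $148,400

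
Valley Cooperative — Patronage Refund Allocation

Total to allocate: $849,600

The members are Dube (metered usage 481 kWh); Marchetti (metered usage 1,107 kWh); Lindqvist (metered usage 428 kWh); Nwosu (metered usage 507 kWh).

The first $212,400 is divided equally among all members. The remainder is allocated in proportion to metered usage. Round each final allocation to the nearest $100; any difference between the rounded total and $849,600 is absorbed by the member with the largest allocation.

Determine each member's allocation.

Equal tier: $212,400 ÷ 4 = $53,100 apiece.
Remainder $637,200 by metered usage (total 2,523): Dube 121,479.67 → $121,500; Marchetti 279,580.02 → $279,600; Lindqvist 108,094.17 → $108,100; Nwosu 128,046.14 → $128,000.
Totals: Dube $53,100 + $121,500 = $174,600; Marchetti $53,100 + $279,600 = $332,700; Lindqvist $53,100 + $108,100 = $161,200; Nwosu $53,100 + $128,000 = $181,100.

Dube: $174,600 | Marchetti: $332,700 | Lindqvist: $161,200 | Nwosu: $181,100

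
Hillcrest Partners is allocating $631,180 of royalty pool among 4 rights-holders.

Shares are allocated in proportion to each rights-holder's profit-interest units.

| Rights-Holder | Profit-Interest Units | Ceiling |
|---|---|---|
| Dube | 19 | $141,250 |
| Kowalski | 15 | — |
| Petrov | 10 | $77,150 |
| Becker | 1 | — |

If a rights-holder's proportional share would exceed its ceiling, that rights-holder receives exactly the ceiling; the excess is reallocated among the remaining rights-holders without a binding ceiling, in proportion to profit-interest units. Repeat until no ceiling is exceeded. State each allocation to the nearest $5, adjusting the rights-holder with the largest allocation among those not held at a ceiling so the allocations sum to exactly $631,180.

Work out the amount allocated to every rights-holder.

Dube: $141,250; Kowalski: $386,980; Petrov: $77,150; Becker: $25,800

Combined profit-interest units = 45.
Unconstrained shares: Dube 266,498.22; Kowalski 210,393.33; Petrov 140,262.22; Becker 14,026.22.
Capped: Dube ($141,250), Petrov ($77,150); balance $412,780 reallocated over remaining profit-interest units 16.
Redistributed shares: Kowalski 386,981.25 → $386,980; Becker 25,798.75 → $25,800.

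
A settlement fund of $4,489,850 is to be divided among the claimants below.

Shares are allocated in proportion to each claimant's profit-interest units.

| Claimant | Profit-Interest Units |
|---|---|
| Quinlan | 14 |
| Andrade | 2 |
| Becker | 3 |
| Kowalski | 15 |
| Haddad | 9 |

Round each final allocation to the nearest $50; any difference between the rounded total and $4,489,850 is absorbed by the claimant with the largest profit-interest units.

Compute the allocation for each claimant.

Quinlan: $1,461,800 | Andrade: $208,850 | Becker: $313,250 | Kowalski: $1,566,200 | Haddad: $939,750

Sum of profit-interest units: 43.
Proportional shares: Quinlan 14/43 × $4,489,850 = 1,461,811.63; Andrade 2/43 × $4,489,850 = 208,830.23; Becker 3/43 × $4,489,850 = 313,245.35; Kowalski 15/43 × $4,489,850 = 1,566,226.74; Haddad 9/43 × $4,489,850 = 939,736.05.
After rounding ($50): Quinlan $1,461,800; Andrade $208,850; Becker $313,250; Kowalski $1,566,250; Haddad $939,750. Sum = $4,489,900.
Difference $4,489,850 − $4,489,900 = −$50 applied to largest profit-interest units (Kowalski): Kowalski becomes $1,566,200.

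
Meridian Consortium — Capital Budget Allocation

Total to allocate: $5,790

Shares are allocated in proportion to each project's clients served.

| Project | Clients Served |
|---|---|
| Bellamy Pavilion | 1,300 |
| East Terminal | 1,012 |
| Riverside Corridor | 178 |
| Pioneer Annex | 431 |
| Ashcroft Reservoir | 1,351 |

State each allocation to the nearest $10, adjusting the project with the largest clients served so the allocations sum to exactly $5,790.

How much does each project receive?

Bellamy Pavilion: $1,760 · East Terminal: $1,370 · Riverside Corridor: $240 · Pioneer Annex: $580 · Ashcroft Reservoir: $1,840

Total clients served = 4,272.
Proportional shares: Bellamy Pavilion 1,300/4,272 × $5,790 = 1,761.94; East Terminal 1,012/4,272 × $5,790 = 1,371.60; Riverside Corridor 178/4,272 × $5,790 = 241.25; Pioneer Annex 431/4,272 × $5,790 = 584.15; Ashcroft Reservoir 1,351/4,272 × $5,790 = 1,831.06.
After rounding ($10): Bellamy Pavilion $1,760; East Terminal $1,370; Riverside Corridor $240; Pioneer Annex $580; Ashcroft Reservoir $1,830. Sum = $5,780.
Difference $5,790 − $5,780 = +$10 applied to largest clients served (Ashcroft Reservoir): Ashcroft Reservoir becomes $1,840.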